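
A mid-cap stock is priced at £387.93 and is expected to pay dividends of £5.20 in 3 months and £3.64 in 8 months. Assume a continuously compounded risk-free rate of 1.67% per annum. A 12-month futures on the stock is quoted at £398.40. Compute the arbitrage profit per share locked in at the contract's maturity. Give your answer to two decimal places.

PV(dividends) I = 5.20·e^(−0.0167·3/12) + 3.64·e^(−0.0167·8/12) = 8.7780
Fair futures F* = (S − I)·e^(rT) = (387.93 − 8.7780)·e^0.016700 = 379.1520 × 1.016840 = 385.5369
Market £398.40 > fair 385.5369: forward overpriced → cash-and-carry (borrow at r, buy the stock and collect the dividends, short the forward).
Profit at T = |F_mkt − F*| = |398.40 − 385.5369| = £12.86 per share

£12.86 per share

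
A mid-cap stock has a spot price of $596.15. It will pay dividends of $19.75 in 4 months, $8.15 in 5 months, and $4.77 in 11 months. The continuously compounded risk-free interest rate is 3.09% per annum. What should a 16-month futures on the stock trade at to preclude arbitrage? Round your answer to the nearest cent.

$587.64

PV(dividends) I = 19.75·e^(−0.0309·4/12) + 8.15·e^(−0.0309·5/12) + 4.77·e^(−0.0309·11/12)
I = 19.5476 + 8.0457 + 4.6368 = 32.2301
F = (S − I)·e^(rT) = (596.15 − 32.2301) · e^(0.0309·16/12)
= 563.9199 · e^0.041200 = 563.9199 × 1.042060 = $587.64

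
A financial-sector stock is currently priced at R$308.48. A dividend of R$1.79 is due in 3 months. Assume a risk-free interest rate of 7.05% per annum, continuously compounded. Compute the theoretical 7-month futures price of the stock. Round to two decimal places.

PV(dividends) I = 1.79·e^(−0.0705·3/12)
I = 1.7587
F = (S − I)·e^(rT) = (308.48 − 1.7587) · e^(0.0705·7/12)
= 306.7213 · e^0.041125 = 306.7213 × 1.041982 = R$319.60

R$319.60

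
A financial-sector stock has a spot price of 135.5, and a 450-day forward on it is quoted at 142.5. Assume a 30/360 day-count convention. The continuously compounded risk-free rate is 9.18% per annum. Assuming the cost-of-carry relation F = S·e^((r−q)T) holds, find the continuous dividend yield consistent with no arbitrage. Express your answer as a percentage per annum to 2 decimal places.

5.15%

From F = S·e^((r−q)T): (r − q) = ln(F/S)/T
ln(142.5/135.5) = ln(1.051661) = 0.050371
(r − q) = 0.050371 / (450/360) = 0.040297
q = r − ln(F/S)/T = 0.0918 − 0.040297 = 0.051503
q = 5.15%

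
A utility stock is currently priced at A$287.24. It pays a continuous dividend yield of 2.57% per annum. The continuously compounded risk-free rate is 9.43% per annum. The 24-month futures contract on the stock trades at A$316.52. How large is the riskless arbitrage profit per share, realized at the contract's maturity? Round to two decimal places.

A$12.96 per share

Fair futures: F* = S·e^(carry·T), with carry = (r − q) = 0.0943 − 0.0257 = 0.0686
F* = 287.24 · e^(0.0686 × 24/12) = 287.24 · e^0.137200 = 287.24 × 1.147058 = A$329.4809
Market A$316.52 < fair A$329.4809: forward underpriced → reverse cash-and-carry (short spot, go long the forward).
At maturity, profit = |F_mkt − F*| = |316.52 − 329.4809| = A$12.96 per share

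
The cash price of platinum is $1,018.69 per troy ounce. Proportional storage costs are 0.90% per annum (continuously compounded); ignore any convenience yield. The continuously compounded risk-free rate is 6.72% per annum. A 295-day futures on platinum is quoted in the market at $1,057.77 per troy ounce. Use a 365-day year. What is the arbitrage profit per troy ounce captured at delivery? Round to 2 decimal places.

Fair futures: F* = S·e^(carry·T), with carry = (r + u) = 0.0672 + 0.0090 = 0.0762
F* = 1018.69 · e^(0.0762 × 295/365) = 1018.69 · e^0.06158630 = 1018.69 × 1.06352227 = $1083.3995
Market $1057.77 < fair $1083.3995: forward underpriced → reverse cash-and-carry (short spot, go long the forward).
At maturity, profit = |F_mkt − F*| = |1057.77 − 1083.3995| = $25.63 per troy ounce

$25.63 per troy ounce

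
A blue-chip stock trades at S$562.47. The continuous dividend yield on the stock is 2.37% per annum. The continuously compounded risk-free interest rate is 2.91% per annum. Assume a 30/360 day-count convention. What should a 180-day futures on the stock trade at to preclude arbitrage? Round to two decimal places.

S$563.99

F = S·e^((r − q)T) = 562.47 · e^((0.0291 − 0.0237) × 180/360)
= 562.47 · e^0.002700 = 562.47 × 1.002704
F = S$563.99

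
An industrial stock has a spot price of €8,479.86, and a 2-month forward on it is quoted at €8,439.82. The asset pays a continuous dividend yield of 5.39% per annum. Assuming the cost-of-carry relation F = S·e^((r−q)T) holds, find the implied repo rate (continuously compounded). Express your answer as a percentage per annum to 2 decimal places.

From F = S·e^((r−q)T): (r − q) = ln(F/S)/T
ln(8439.82/8479.86) = ln(0.995278) = -0.004733
(r − q) = -0.004733 / (2/12) = -0.028398
r = ln(F/S)/T + q = -0.028398 + 0.0539 = 0.025502
r = 2.55%

2.55%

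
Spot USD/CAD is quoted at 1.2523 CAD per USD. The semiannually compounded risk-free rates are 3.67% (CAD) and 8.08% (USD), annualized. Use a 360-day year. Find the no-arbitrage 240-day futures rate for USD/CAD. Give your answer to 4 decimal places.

1.2170

By covered interest parity, F = S · (1+r_CAD/2)^(2T) / (1+r_USD/2)^(2T)
= 1.2523 × 1.024541 / 1.054226 = 1.2523 × 0.971842
F = 1.2170 CAD per USD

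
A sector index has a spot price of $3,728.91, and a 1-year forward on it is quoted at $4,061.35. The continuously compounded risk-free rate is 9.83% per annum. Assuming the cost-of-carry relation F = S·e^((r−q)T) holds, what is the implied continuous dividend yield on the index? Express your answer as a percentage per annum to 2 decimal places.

From F = S·e^((r−q)T): (r − q) = ln(F/S)/T
ln(4061.35/3728.91) = ln(1.089152) = 0.085399
(r − q) = 0.085399 / (1) = 0.085399
q = r − ln(F/S)/T = 0.0983 − 0.085399 = 0.012901
q = 1.29%

1.29%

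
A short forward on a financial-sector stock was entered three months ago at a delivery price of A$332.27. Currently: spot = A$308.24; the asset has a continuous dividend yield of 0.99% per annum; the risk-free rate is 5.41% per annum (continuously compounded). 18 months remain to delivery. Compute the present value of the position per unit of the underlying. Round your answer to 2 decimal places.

Current fair forward for the remaining 18 months: F = S·e^((r − q)·T), (r − q) = 0.0541 − 0.0099 = 0.0442
F = 308.24 · e^(0.0442 × 18/12) = 308.24 × 1.068547 = 329.3689
Value of long forward = (F − K)·e^(−rT) = (329.3689 − 332.27) · e^(−0.0541·18/12)
= -2.9011 × 0.922055 = -2.67
Short position value = −(long value) = A$2.67

A$2.67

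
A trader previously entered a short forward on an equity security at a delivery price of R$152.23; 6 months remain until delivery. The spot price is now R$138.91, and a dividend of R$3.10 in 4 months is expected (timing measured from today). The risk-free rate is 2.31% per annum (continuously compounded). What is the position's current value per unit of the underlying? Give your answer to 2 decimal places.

R$14.65

PV(remaining dividends) I = 3.10·e^(−0.0231·4/12) = 3.0762
Current forward F = (S − I)·e^(rT) = (138.91 − 3.0762)·e^(0.0231·6/12) = 135.8338 × 1.011617 = 137.4118
Value (long) = (F − K)·e^(−rT) = (137.4118 − 152.23) × 0.988516 = -14.6480
Short position value = −(long value) = R$14.65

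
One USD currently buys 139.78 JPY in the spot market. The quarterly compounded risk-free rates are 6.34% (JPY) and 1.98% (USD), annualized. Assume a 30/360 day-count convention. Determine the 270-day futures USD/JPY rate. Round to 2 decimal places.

144.38

By covered interest parity, F = S · (1+r_JPY/4)^(4T) / (1+r_USD/4)^(4T)
= 139.78 × 1.048308 / 1.014924 = 139.78 × 1.032893
F = 144.38 JPY per USD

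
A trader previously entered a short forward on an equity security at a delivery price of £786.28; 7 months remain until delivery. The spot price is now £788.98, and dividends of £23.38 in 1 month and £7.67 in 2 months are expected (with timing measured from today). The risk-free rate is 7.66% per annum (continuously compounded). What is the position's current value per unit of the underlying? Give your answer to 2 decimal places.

-£6.26

PV(remaining dividends) I = 23.38·e^(−0.0766·1/12) + 7.67·e^(−0.0766·2/12) = 30.8039
Current forward F = (S − I)·e^(rT) = (788.98 − 30.8039)·e^(0.0766·7/12) = 758.1761 × 1.045697 = 792.8225
Value (long) = (F − K)·e^(−rT) = (792.8225 − 786.28) × 0.956300 = 6.2566
Short position value = −(long value) = -£6.26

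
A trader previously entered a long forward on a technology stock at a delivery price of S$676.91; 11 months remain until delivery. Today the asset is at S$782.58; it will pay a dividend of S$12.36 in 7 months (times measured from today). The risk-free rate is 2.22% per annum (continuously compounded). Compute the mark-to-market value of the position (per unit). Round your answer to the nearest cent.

PV(remaining dividends) I = 12.36·e^(−0.0222·7/12) = 12.2010
Current forward F = (S − I)·e^(rT) = (782.58 − 12.2010)·e^(0.0222·11/12) = 770.3790 × 1.020558 = 786.2165
Value (long) = (F − K)·e^(−rT) = (786.2165 − 676.91) × 0.979856 = 107.1046
Value = S$107.10

S$107.10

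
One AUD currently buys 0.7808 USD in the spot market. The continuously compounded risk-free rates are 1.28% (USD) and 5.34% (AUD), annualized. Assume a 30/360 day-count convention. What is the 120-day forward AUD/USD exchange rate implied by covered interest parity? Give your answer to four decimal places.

0.7703

F = S·e^((r_USD − r_AUD)T) = 0.7808 · e^((0.0128 − 0.0534) × 120/360)
= 0.7808 · e^-0.013533 = 0.7808 × 0.986558
F = 0.7703 USD per AUD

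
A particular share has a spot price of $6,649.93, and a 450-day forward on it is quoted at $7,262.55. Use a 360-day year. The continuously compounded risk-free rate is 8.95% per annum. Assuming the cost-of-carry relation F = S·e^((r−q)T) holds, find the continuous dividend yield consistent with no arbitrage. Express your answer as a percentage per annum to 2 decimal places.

1.90%

From F = S·e^((r−q)T): (r − q) = ln(F/S)/T
ln(7262.55/6649.93) = ln(1.092124) = 0.088124
(r − q) = 0.088124 / (450/360) = 0.070499
q = r − ln(F/S)/T = 0.0895 − 0.070499 = 0.019001
q = 1.90%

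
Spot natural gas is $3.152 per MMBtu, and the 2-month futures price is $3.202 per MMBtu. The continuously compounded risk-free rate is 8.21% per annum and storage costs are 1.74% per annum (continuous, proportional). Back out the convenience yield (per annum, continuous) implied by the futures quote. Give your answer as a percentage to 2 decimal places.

F = S·e^((r+u−y)T) ⇒ (r+u−y) = ln(F/S)/T
ln(3.202/3.152) = 0.015738; /T ⇒ 0.094428
y = r + u − ln(F/S)/T = 0.0821 + 0.0174 − 0.094428 = 0.005072
y = 0.51%

0.51%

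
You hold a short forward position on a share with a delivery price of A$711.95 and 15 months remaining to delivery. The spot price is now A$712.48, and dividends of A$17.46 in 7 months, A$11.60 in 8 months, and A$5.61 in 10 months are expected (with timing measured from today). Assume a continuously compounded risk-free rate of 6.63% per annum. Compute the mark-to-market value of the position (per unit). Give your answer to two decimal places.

PV(remaining dividends) I = 17.46·e^(−0.0663·7/12) + 11.60·e^(−0.0663·8/12) + 5.61·e^(−0.0663·10/12) = 33.2045
Current forward F = (S − I)·e^(rT) = (712.48 − 33.2045)·e^(0.0663·15/12) = 679.2755 × 1.086406 = 737.9690
Value (long) = (F − K)·e^(−rT) = (737.9690 − 711.95) × 0.920466 = 23.9496
Short position value = −(long value) = -A$23.95

-A$23.95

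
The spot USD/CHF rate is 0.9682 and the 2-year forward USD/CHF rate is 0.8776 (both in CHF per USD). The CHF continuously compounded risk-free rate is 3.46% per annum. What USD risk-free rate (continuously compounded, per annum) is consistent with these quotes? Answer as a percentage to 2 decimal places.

F = S·e^((r_CHF − r_USD)T) ⇒ r_USD = r_CHF − ln(F/S)/T
ln(0.8776/0.9682) = -0.098248; /(2) = -0.049124
r_USD = 0.0346 + 0.049124 = 0.083724
r_USD = 8.37%

8.37%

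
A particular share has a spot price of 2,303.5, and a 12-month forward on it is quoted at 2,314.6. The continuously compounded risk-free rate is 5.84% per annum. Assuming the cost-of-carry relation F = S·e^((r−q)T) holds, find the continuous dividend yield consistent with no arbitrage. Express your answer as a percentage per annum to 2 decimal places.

5.36%

From F = S·e^((r−q)T): (r − q) = ln(F/S)/T
ln(2314.6/2303.5) = ln(1.004819) = 0.004807
(r − q) = 0.004807 / (12/12) = 0.004807
q = r − ln(F/S)/T = 0.0584 − 0.004807 = 0.053593
q = 5.36%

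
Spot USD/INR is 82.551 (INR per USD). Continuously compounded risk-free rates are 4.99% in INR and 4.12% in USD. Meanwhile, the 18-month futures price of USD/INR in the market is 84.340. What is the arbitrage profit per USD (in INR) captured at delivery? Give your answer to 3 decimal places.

0.705 per USD (in INR)

Fair futures: F* = S·e^(carry·T), with carry = (r_INR − r_USD) = 0.0499 − 0.0412 = 0.0087
F* = 82.551 · e^(0.0087 × 18/12) = 82.551 · e^0.013050 = 82.551 × 1.013136 = 83.6354
Market 84.340 > fair 83.6354: forward overpriced → cash-and-carry (buy spot, short the forward).
At maturity, profit = |F_mkt − F*| = |84.340 − 83.6354| = 0.705 per USD (in INR)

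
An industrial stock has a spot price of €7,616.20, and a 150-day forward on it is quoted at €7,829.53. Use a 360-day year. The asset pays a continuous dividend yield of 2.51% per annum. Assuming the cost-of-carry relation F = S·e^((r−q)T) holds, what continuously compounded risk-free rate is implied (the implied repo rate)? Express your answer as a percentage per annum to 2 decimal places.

9.14%

From F = S·e^((r−q)T): (r − q) = ln(F/S)/T
ln(7829.53/7616.20) = ln(1.028010) = 0.027625
(r − q) = 0.027625 / (150/360) = 0.066300
r = ln(F/S)/T + q = 0.066300 + 0.0251 = 0.091400
r = 9.14%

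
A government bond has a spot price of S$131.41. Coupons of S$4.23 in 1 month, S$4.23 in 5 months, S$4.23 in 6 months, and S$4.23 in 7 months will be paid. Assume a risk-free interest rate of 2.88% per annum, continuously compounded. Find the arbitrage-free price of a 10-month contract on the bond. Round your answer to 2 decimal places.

S$117.47

PV(coupons) I = 4.23·e^(−0.0288·1/12) + 4.23·e^(−0.0288·5/12) + 4.23·e^(−0.0288·6/12) + 4.23·e^(−0.0288·7/12)
I = 4.2199 + 4.1795 + 4.1695 + 4.1595 = 16.7284
F = (S − I)·e^(rT) = (131.41 − 16.7284) · e^(0.0288·10/12)
= 114.6816 · e^0.024000 = 114.6816 × 1.024290 = S$117.47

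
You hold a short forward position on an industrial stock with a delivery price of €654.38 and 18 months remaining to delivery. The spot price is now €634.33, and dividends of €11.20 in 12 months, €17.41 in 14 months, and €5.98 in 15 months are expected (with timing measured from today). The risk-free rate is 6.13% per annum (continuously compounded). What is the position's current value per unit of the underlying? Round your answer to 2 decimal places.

-€5.16

PV(remaining dividends) I = 11.20·e^(−0.0613·12/12) + 17.41·e^(−0.0613·14/12) + 5.98·e^(−0.0613·15/12) = 32.2813
Current forward F = (S − I)·e^(rT) = (634.33 − 32.2813)·e^(0.0613·18/12) = 602.0487 × 1.096310 = 660.0320
Value (long) = (F − K)·e^(−rT) = (660.0320 − 654.38) × 0.912151 = 5.1555
Short position value = −(long value) = -€5.16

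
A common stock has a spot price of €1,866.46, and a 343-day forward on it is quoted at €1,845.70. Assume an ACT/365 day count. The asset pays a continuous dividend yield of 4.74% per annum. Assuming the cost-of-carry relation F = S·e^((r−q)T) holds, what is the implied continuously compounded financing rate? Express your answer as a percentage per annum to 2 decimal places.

3.55%

From F = S·e^((r−q)T): (r − q) = ln(F/S)/T
ln(1845.70/1866.46) = ln(0.988877) = -0.011185
(r − q) = -0.011185 / (343/365) = -0.011902
r = ln(F/S)/T + q = -0.011902 + 0.0474 = 0.035498
r = 3.55%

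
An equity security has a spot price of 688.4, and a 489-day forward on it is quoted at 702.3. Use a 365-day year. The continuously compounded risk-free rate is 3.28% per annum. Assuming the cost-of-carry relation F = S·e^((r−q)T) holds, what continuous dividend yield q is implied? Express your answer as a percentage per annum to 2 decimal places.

From F = S·e^((r−q)T): (r − q) = ln(F/S)/T
ln(702.3/688.4) = ln(1.020192) = 0.019991
(r − q) = 0.019991 / (489/365) = 0.014922
q = r − ln(F/S)/T = 0.0328 − 0.014922 = 0.017878
q = 1.79%

1.79%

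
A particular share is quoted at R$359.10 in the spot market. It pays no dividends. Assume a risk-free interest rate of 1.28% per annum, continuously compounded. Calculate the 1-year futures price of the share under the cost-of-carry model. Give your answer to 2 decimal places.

R$363.73

F = S·e^(rT) = 359.10 · e^(0.0128 × 1)
= 359.10 · e^0.012800 = 359.10 × 1.012882
F = R$363.73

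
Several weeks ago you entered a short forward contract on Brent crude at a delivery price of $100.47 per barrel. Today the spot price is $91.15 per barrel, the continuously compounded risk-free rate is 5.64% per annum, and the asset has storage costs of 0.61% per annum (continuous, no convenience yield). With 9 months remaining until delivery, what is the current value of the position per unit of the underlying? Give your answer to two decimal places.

$4.74 per barrel

Current fair forward for the remaining 9 months: F = S·e^((r + u)·T), (r + u) = 0.0564 + 0.0061 = 0.0625
F = 91.15 · e^(0.0625 × 9/12) = 91.15 × 1.047991 = 95.5244
Value of long forward = (F − K)·e^(−rT) = (95.5244 − 100.47) · e^(−0.0564·9/12)
= -4.9456 × 0.958582 = -4.74
Short position value = −(long value) = $4.74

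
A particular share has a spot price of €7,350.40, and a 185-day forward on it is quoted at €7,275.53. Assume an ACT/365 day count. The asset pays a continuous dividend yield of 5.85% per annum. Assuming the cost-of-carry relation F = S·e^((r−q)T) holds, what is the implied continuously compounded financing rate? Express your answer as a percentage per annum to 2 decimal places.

From F = S·e^((r−q)T): (r − q) = ln(F/S)/T
ln(7275.53/7350.40) = ln(0.989814) = -0.010238
(r − q) = -0.010238 / (185/365) = -0.020199
r = ln(F/S)/T + q = -0.020199 + 0.0585 = 0.038301
r = 3.83%

3.83%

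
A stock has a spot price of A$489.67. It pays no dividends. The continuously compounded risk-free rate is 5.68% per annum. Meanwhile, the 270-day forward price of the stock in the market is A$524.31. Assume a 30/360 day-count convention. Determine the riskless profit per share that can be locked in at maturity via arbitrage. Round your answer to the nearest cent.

Fair forward: F* = S·e^(carry·T), with carry = r = 0.0568
F* = 489.67 · e^(0.0568 × 270/360) = 489.67 · e^0.042600 = 489.67 × 1.043520 = A$510.9804
Market A$524.31 > fair A$510.9804: forward overpriced → cash-and-carry (buy spot, short the forward).
At maturity, profit = |F_mkt − F*| = |524.31 − 510.9804| = A$13.33 per share

A$13.33 per share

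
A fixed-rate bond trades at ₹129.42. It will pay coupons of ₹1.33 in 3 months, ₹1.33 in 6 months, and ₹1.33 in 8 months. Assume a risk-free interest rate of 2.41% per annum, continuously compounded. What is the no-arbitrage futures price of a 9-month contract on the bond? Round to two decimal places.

PV(coupons) I = 1.33·e^(−0.0241·3/12) + 1.33·e^(−0.0241·6/12) + 1.33·e^(−0.0241·8/12)
I = 1.3220 + 1.3141 + 1.3088 = 3.9449
F = (S − I)·e^(rT) = (129.42 − 3.9449) · e^(0.0241·9/12)
= 125.4751 · e^0.018075 = 125.4751 × 1.018239 = ₹127.76

₹127.76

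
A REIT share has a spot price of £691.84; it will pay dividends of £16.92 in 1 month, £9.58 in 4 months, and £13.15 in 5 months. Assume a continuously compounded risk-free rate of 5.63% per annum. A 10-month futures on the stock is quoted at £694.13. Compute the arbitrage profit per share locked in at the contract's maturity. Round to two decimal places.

PV(dividends) I = 16.92·e^(−0.0563·1/12) + 9.58·e^(−0.0563·4/12) + 13.15·e^(−0.0563·5/12) = 39.0878
Fair futures F* = (S − I)·e^(rT) = (691.84 − 39.0878)·e^0.046917 = 652.7522 × 1.048035 = 684.1072
Market £694.13 > fair 684.1072: forward overpriced → cash-and-carry (borrow at r, buy the stock and collect the dividends, short the forward).
Profit at T = |F_mkt − F*| = |694.13 − 684.1072| = £10.02 per share

£10.02 per share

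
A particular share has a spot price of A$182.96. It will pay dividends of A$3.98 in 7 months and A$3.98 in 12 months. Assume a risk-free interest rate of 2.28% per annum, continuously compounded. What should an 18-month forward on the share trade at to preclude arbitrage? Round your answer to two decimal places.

A$181.24

PV(dividends) I = 3.98·e^(−0.0228·7/12) + 3.98·e^(−0.0228·12/12)
I = 3.9274 + 3.8903 = 7.8177
F = (S − I)·e^(rT) = (182.96 − 7.8177) · e^(0.0228·18/12)
= 175.1423 · e^0.034200 = 175.1423 × 1.034792 = A$181.24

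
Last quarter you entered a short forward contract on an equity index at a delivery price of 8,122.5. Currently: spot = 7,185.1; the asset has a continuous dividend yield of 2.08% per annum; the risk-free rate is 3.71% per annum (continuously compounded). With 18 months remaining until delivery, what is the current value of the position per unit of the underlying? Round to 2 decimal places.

Current fair forward for the remaining 18 months: F = S·e^((r − q)·T), (r − q) = 0.0371 − 0.0208 = 0.0163
F = 7185.1 · e^(0.0163 × 18/12) = 7185.1 × 1.02475135 = 7362.9409
Value of long forward = (F − K)·e^(−rT) = (7362.9409 − 8122.5) · e^(−0.0371·18/12)
= -759.5591 × 0.94587013 = -718.44
Short position value = −(long value) = 718.44

718.44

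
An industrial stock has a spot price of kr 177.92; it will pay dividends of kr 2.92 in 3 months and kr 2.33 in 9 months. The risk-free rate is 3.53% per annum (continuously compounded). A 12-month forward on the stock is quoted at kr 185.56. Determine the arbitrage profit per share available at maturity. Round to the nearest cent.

kr 6.60 per share

PV(dividends) I = 2.92·e^(−0.0353·3/12) + 2.33·e^(−0.0353·9/12) = 5.1635
Fair forward F* = (S − I)·e^(rT) = (177.92 − 5.1635)·e^0.035300 = 172.7565 × 1.035930 = 178.9636
Market kr 185.56 > fair 178.9636: forward overpriced → cash-and-carry (borrow at r, buy the stock and collect the dividends, short the forward).
Profit at T = |F_mkt − F*| = |185.56 − 178.9636| = kr 6.60 per share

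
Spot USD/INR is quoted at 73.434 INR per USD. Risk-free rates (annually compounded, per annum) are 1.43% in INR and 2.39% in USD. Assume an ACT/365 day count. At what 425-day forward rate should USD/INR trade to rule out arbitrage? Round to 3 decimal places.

By covered interest parity, F = S · (1+r_INR)^T / (1+r_USD)^T
= 73.434 × 1.016670 / 1.027883 = 73.434 × 0.989091
F = 72.633 INR per USD

72.633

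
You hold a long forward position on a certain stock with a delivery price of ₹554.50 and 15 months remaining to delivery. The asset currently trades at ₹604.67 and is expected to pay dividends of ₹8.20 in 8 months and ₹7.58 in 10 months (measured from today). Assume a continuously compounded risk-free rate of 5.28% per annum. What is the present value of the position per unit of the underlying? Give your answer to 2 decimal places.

PV(remaining dividends) I = 8.20·e^(−0.0528·8/12) + 7.58·e^(−0.0528·10/12) = 15.1701
Current forward F = (S − I)·e^(rT) = (604.67 − 15.1701)·e^(0.0528·15/12) = 589.4999 × 1.068227 = 629.7197
Value (long) = (F − K)·e^(−rT) = (629.7197 − 554.50) × 0.936131 = 70.4155
Value = ₹70.42

₹70.42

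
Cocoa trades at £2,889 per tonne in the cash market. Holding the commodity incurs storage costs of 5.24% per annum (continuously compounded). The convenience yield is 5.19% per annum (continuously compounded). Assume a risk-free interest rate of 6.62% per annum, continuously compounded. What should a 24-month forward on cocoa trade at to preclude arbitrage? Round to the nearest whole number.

Net carry = r + u − y = 0.0662 + 0.0524 − 0.0519 = 0.0667
F = S·e^((r+u−y)T) = 2889 · e^(0.0667 × 24/12) = 2889 · e^0.133400
= 2889 × 1.142707 = £3,301 per tonne

£3,301 per tonne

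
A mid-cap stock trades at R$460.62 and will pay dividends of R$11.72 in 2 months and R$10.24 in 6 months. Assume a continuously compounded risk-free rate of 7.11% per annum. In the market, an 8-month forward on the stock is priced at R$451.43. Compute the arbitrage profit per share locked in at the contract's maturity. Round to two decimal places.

PV(dividends) I = 11.72·e^(−0.0711·2/12) + 10.24·e^(−0.0711·6/12) = 21.4643
Fair forward F* = (S − I)·e^(rT) = (460.62 − 21.4643)·e^0.047400 = 439.1557 × 1.048541 = 460.4728
Market R$451.43 < fair 460.4728: forward underpriced → reverse cash-and-carry (short the stock, invest proceeds at r, pay the dividends, go long the forward).
Profit at T = |F_mkt − F*| = |451.43 − 460.4728| = R$9.04 per share

R$9.04 per share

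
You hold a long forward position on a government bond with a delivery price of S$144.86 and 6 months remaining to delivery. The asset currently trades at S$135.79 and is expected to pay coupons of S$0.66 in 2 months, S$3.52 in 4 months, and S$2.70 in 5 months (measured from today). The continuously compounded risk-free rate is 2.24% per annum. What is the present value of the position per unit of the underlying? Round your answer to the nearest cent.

PV(remaining coupons) I = 0.66·e^(−0.0224·2/12) + 3.52·e^(−0.0224·4/12) + 2.70·e^(−0.0224·5/12) = 6.8263
Current forward F = (S − I)·e^(rT) = (135.79 − 6.8263)·e^(0.0224·6/12) = 128.9637 × 1.011263 = 130.4162
Value (long) = (F − K)·e^(−rT) = (130.4162 − 144.86) × 0.988862 = -14.2829
Value = -S$14.28

-S$14.28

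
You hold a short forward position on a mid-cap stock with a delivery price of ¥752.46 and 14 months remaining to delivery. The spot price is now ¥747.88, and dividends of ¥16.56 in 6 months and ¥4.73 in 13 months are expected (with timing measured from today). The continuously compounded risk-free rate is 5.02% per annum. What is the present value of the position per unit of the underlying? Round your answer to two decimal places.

-¥17.59

PV(remaining dividends) I = 16.56·e^(−0.0502·6/12) + 4.73·e^(−0.0502·13/12) = 20.6292
Current forward F = (S − I)·e^(rT) = (747.88 − 20.6292)·e^(0.0502·14/12) = 727.2508 × 1.060316 = 771.1157
Value (long) = (F − K)·e^(−rT) = (771.1157 − 752.46) × 0.943115 = 17.5945
Short position value = −(long value) = -¥17.59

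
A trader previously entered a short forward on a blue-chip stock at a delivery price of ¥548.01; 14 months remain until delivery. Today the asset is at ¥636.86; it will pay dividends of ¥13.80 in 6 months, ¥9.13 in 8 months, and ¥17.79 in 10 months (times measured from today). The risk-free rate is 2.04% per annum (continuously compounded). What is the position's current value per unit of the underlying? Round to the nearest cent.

PV(remaining dividends) I = 13.80·e^(−0.0204·6/12) + 9.13·e^(−0.0204·8/12) + 17.79·e^(−0.0204·10/12) = 40.1568
Current forward F = (S − I)·e^(rT) = (636.86 − 40.1568)·e^(0.0204·14/12) = 596.7032 × 1.024085 = 611.0748
Value (long) = (F − K)·e^(−rT) = (611.0748 − 548.01) × 0.976481 = 61.5816
Short position value = −(long value) = -¥61.58

-¥61.58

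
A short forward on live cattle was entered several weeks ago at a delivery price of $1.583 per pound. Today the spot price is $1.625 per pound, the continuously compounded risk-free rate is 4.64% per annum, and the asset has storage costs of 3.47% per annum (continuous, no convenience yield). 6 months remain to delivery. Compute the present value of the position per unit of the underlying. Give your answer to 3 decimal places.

-$0.107 per pound

Current fair forward for the remaining 6 months: F = S·e^((r + u)·T), (r + u) = 0.0464 + 0.0347 = 0.0811
F = 1.625 · e^(0.0811 × 6/12) = 1.625 × 1.041383 = 1.6922
Value of long forward = (F − K)·e^(−rT) = (1.6922 − 1.583) · e^(−0.0464·6/12)
= 0.1092 × 0.977067 = 0.107
Short position value = −(long value) = -$0.107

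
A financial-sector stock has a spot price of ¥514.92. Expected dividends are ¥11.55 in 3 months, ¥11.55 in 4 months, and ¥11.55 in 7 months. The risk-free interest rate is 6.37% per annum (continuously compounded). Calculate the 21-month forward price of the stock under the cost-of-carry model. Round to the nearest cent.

PV(dividends) I = 11.55·e^(−0.0637·3/12) + 11.55·e^(−0.0637·4/12) + 11.55·e^(−0.0637·7/12)
I = 11.3675 + 11.3073 + 11.1287 = 33.8035
F = (S − I)·e^(rT) = (514.92 − 33.8035) · e^(0.0637·21/12)
= 481.1165 · e^0.111475 = 481.1165 × 1.117926 = ¥537.85

¥537.85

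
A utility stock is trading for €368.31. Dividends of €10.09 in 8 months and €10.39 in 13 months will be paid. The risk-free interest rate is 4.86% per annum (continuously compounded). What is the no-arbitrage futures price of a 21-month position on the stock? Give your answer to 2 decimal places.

€379.64

PV(dividends) I = 10.09·e^(−0.0486·8/12) + 10.39·e^(−0.0486·13/12)
I = 9.7683 + 9.8571 = 19.6254
F = (S − I)·e^(rT) = (368.31 − 19.6254) · e^(0.0486·21/12)
= 348.6846 · e^0.085050 = 348.6846 × 1.088772 = €379.64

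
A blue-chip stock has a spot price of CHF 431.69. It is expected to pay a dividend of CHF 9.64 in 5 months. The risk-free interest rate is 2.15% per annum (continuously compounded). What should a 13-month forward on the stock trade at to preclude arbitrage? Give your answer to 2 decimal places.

CHF 432.08

PV(dividends) I = 9.64·e^(−0.0215·5/12)
I = 9.5540
F = (S − I)·e^(rT) = (431.69 − 9.5540) · e^(0.0215·13/12)
= 422.1360 · e^0.023292 = 422.1360 × 1.023565 = CHF 432.08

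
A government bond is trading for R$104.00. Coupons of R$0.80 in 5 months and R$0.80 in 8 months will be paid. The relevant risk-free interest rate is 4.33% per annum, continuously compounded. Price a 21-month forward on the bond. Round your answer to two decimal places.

R$110.50

PV(coupons) I = 0.80·e^(−0.0433·5/12) + 0.80·e^(−0.0433·8/12)
I = 0.7857 + 0.7772 = 1.5629
F = (S − I)·e^(rT) = (104.00 − 1.5629) · e^(0.0433·21/12)
= 102.4371 · e^0.075775 = 102.4371 × 1.078720 = R$110.50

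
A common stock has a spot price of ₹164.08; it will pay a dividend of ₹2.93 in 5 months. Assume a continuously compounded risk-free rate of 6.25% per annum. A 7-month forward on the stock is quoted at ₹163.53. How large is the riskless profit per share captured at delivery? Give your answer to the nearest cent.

PV(dividends) I = 2.93·e^(−0.0625·5/12) = 2.8547
Fair forward F* = (S − I)·e^(rT) = (164.08 − 2.8547)·e^0.036458 = 161.2253 × 1.037131 = 167.2118
Market ₹163.53 < fair 167.2118: forward underpriced → reverse cash-and-carry (short the stock, invest proceeds at r, pay the dividends, go long the forward).
Profit at T = |F_mkt − F*| = |163.53 − 167.2118| = ₹3.68 per share

₹3.68 per share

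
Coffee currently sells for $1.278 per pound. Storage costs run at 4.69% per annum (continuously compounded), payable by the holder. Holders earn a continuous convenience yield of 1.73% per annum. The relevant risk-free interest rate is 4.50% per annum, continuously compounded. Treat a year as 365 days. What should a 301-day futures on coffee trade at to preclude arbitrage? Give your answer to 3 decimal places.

Net carry = r + u − y = 0.0450 + 0.0469 − 0.0173 = 0.0746
F = S·e^((r+u−y)T) = 1.278 · e^(0.0746 × 301/365) = 1.278 · e^0.061519
= 1.278 × 1.063451 = $1.359 per pound

$1.359 per pound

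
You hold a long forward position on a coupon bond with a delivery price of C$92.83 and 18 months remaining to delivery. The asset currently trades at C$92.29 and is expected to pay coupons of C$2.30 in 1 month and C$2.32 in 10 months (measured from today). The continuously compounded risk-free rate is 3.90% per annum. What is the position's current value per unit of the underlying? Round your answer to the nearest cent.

C$0.20

PV(remaining coupons) I = 2.30·e^(−0.0390·1/12) + 2.32·e^(−0.0390·10/12) = 4.5383
Current forward F = (S − I)·e^(rT) = (92.29 − 4.5383)·e^(0.0390·18/12) = 87.7517 × 1.060245 = 93.0383
Value (long) = (F − K)·e^(−rT) = (93.0383 − 92.83) × 0.943178 = 0.1965
Value = C$0.20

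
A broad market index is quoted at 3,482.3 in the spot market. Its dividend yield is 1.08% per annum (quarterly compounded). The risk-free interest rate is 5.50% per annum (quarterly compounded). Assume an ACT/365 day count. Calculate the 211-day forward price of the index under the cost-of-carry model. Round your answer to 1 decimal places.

F = S · (1+r/4)^(4T) / (1+q/4)^(4T)
= 3482.3 × 1.032082 / 1.006254 = 3482.3 × 1.025667
F = 3,571.7

3,571.7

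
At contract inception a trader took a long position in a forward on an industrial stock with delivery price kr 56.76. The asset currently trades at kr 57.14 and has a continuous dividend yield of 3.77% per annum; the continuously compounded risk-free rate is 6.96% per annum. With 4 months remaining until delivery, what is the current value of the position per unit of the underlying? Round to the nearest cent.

kr 0.97

Current fair forward for the remaining 4 months: F = S·e^((r − q)·T), (r − q) = 0.0696 − 0.0377 = 0.0319
F = 57.14 · e^(0.0319 × 4/12) = 57.14 × 1.010690 = 57.7508
Value of long forward = (F − K)·e^(−rT) = (57.7508 − 56.76) · e^(−0.0696·4/12)
= 0.9908 × 0.977067 = 0.97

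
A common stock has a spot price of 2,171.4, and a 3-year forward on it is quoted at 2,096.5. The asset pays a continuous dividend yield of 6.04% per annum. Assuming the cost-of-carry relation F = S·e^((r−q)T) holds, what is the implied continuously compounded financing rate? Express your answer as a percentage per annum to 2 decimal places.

From F = S·e^((r−q)T): (r − q) = ln(F/S)/T
ln(2096.5/2171.4) = ln(0.965506) = -0.035103
(r − q) = -0.035103 / (3) = -0.011701
r = ln(F/S)/T + q = -0.011701 + 0.0604 = 0.048699
r = 4.87%

4.87%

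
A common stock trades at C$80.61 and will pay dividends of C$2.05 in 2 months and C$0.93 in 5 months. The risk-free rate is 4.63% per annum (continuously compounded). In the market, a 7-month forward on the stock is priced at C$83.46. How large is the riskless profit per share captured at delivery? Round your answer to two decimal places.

C$3.67 per share

PV(dividends) I = 2.05·e^(−0.0463·2/12) + 0.93·e^(−0.0463·5/12) = 2.9465
Fair forward F* = (S − I)·e^(rT) = (80.61 − 2.9465)·e^0.027008 = 77.6635 × 1.027376 = 79.7896
Market C$83.46 > fair 79.7896: forward overpriced → cash-and-carry (borrow at r, buy the stock and collect the dividends, short the forward).
Profit at T = |F_mkt − F*| = |83.46 − 79.7896| = C$3.67 per share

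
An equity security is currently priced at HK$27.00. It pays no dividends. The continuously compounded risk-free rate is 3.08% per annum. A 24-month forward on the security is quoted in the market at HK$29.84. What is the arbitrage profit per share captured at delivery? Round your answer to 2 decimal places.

Fair forward: F* = S·e^(carry·T), with carry = r = 0.0308
F* = 27.00 · e^(0.0308 × 24/12) = 27.00 · e^0.061600 = 27.00 × 1.063537 = HK$28.7155
Market HK$29.84 > fair HK$28.7155: forward overpriced → cash-and-carry (buy spot, short the forward).
At maturity, profit = |F_mkt − F*| = |29.84 − 28.7155| = HK$1.12 per share

HK$1.12 per share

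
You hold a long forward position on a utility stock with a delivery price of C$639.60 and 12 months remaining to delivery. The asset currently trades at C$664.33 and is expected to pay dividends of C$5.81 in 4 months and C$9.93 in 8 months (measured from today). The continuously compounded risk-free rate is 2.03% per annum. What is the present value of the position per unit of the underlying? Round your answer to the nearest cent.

PV(remaining dividends) I = 5.81·e^(−0.0203·4/12) + 9.93·e^(−0.0203·8/12) = 15.5673
Current forward F = (S − I)·e^(rT) = (664.33 − 15.5673)·e^(0.0203·12/12) = 648.7627 × 1.020507 = 662.0669
Value (long) = (F − K)·e^(−rT) = (662.0669 − 639.60) × 0.979905 = 22.0154
Value = C$22.02

C$22.02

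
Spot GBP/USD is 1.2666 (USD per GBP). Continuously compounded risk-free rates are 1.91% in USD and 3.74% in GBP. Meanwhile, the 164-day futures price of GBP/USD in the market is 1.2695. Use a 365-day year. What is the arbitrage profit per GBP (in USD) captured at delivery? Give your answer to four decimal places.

Fair futures: F* = S·e^(carry·T), with carry = (r_USD − r_GBP) = 0.0191 − 0.0374 = -0.0183
F* = 1.2666 · e^(-0.0183 × 164/365) = 1.2666 · e^-0.008222 = 1.2666 × 0.991812 = 1.2562
Market 1.2695 > fair 1.2562: forward overpriced → cash-and-carry (buy spot, short the forward).
At maturity, profit = |F_mkt − F*| = |1.2695 − 1.2562| = 0.0133 per GBP (in USD)

0.0133 per GBP (in USD)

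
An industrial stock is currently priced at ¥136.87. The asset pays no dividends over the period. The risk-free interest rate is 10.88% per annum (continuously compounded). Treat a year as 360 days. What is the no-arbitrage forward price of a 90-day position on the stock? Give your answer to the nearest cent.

¥140.64

F = S·e^(rT) = 136.87 · e^(0.1088 × 90/360)
= 136.87 · e^0.027200 = 136.87 × 1.027573
F = ¥140.64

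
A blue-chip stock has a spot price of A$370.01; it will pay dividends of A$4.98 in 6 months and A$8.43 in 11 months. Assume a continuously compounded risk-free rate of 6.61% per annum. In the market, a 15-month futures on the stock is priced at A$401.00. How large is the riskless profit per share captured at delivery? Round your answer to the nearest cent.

A$12.97 per share

PV(dividends) I = 4.98·e^(−0.0661·6/12) + 8.43·e^(−0.0661·11/12) = 12.7525
Fair futures F* = (S − I)·e^(rT) = (370.01 − 12.7525)·e^0.082625 = 357.2575 × 1.086134 = 388.0295
Market A$401.00 > fair 388.0295: forward overpriced → cash-and-carry (borrow at r, buy the stock and collect the dividends, short the forward).
Profit at T = |F_mkt − F*| = |401.00 − 388.0295| = A$12.97 per share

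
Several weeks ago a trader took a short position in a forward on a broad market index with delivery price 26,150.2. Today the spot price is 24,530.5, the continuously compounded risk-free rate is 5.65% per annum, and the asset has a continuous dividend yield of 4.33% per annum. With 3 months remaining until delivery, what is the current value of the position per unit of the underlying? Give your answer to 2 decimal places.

Current fair forward for the remaining 3 months: F = S·e^((r − q)·T), (r − q) = 0.0565 − 0.0433 = 0.0132
F = 24530.5 · e^(0.0132 × 3/12) = 24530.5 × 1.00330545 = 24611.5843
Value of long forward = (F − K)·e^(−rT) = (24611.5843 − 26150.2) · e^(−0.0565·3/12)
= -1538.6157 × 0.98597429 = -1517.04
Short position value = −(long value) = 1517.04

1517.04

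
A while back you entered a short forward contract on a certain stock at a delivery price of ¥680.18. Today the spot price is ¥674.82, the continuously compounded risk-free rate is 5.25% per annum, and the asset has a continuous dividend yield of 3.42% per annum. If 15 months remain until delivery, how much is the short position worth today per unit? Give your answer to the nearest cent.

-¥9.60

Current fair forward for the remaining 15 months: F = S·e^((r − q)·T), (r − q) = 0.0525 − 0.0342 = 0.0183
F = 674.82 · e^(0.0183 × 15/12) = 674.82 × 1.023139 = 690.4347
Value of long forward = (F − K)·e^(−rT) = (690.4347 − 680.18) · e^(−0.0525·15/12)
= 10.2547 × 0.936482 = 9.60
Short position value = −(long value) = -¥9.60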